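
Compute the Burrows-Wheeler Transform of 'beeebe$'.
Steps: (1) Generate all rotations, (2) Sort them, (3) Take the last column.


Rotations (sorted):
  0: $beeebe -> last char: e
  1: be$beee -> last char: e
  2: beeebe$ -> last char: $
  3: e$beeeb -> last char: b
  4: ebe$bee -> last char: e
  5: eebe$be -> last char: e
  6: eeebe$b -> last char: b


BWT = ee$beeb


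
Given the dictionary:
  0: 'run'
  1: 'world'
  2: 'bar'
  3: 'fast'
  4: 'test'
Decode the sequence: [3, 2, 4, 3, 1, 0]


Look up each index in the dictionary:
  3 -> 'fast'
  2 -> 'bar'
  4 -> 'test'
  3 -> 'fast'
  1 -> 'world'
  0 -> 'run'

Decoded: "fast bar test fast world run"


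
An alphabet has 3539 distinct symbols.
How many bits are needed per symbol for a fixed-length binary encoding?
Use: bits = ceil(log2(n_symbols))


log2(3539) = 11.7891
Bracket: 2^11 = 2048 < 3539 <= 2^12 = 4096
So ceil(log2(3539)) = 12

bits = ceil(log2(3539)) = ceil(11.7891) = 12 bits


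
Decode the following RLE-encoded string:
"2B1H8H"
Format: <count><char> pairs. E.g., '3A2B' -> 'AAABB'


Expanding each <count><char> pair:
  2B -> 'BB'
  1H -> 'H'
  8H -> 'HHHHHHHH'

Decoded = BBHHHHHHHHH


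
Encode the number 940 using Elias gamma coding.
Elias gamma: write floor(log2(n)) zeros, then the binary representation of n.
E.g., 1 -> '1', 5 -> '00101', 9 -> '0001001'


num_bits = floor(log2(940)) + 1 = 10
leading_zeros = num_bits - 1 = 9
binary(940) = 1110101100

Elias gamma(940) = '000000000' + '1110101100' = 0000000001110101100 (19 bits)


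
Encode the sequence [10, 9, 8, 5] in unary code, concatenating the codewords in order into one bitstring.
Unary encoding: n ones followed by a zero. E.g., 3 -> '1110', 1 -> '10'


Encode each number as n ones followed by a terminating 0:
  10 -> 11111111110 (11 bits)
  9 -> 1111111110 (10 bits)
  8 -> 111111110 (9 bits)
  5 -> 111110 (6 bits)
Total length = 11 + 10 + 9 + 6 = 36 bits.

Unary([10, 9, 8, 5]) = 111111111101111111110111111110111110 (36 bits)


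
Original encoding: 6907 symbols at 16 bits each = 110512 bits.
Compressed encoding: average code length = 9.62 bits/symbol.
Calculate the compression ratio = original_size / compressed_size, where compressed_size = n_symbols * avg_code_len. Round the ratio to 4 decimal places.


original_size = n_symbols * orig_bits = 6907 * 16 = 110512 bits
compressed_size = n_symbols * avg_code_len = 6907 * 9.62 = 66445.34 bits
ratio = original_size / compressed_size = 110512 / 66445.34 = 1.6632

Compression ratio = 1.6632


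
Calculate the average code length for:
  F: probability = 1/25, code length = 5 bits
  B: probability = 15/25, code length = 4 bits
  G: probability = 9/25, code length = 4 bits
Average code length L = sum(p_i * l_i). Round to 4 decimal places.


Weighted contributions p_i * l_i:
  F: (1/25) * 5 = 5/25
  B: (15/25) * 4 = 60/25
  G: (9/25) * 4 = 36/25
Sum = (5 + 60 + 36)/25 = 101/25

L = 101/25 = 4.0400 bits/symbol


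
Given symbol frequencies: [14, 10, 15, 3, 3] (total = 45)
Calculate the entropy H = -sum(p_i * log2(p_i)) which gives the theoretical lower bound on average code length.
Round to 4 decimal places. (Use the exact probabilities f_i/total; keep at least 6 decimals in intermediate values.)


Per-symbol terms -p_i * log2(p_i) with p_i = f_i/45:
  p = 14/45 = 0.311111: log2(p) = -1.684498, -p*log2(p) = 0.524066
  p = 10/45 = 0.222222: log2(p) = -2.169925, -p*log2(p) = 0.482206
  p = 15/45 = 0.333333: log2(p) = -1.584963, -p*log2(p) = 0.528321
  p = 3/45 = 0.066667: log2(p) = -3.906891, -p*log2(p) = 0.260459
  p = 3/45 = 0.066667: log2(p) = -3.906891, -p*log2(p) = 0.260459
H = 0.524066 + 0.482206 + 0.528321 + 0.260459 + 0.260459 = 2.055511

H = 2.0555 bits/symbol


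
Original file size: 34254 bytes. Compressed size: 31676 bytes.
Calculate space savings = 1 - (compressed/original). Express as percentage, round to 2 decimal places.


ratio = compressed/original = 31676/34254 = 0.924739
savings = 1 - ratio = 1 - 0.924739 = 0.075261
as a percentage: 0.075261 * 100 = 7.53%

Space savings = 1 - 31676/34254 = 7.53%


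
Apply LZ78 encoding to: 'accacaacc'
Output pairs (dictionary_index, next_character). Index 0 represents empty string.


LZ78 encoding steps:
Dictionary: {0: ''}
Step 1: w='' (idx 0), next='a' -> output (0, 'a'), add 'a' as idx 1
Step 2: w='' (idx 0), next='c' -> output (0, 'c'), add 'c' as idx 2
Step 3: w='c' (idx 2), next='a' -> output (2, 'a'), add 'ca' as idx 3
Step 4: w='ca' (idx 3), next='a' -> output (3, 'a'), add 'caa' as idx 4
Step 5: w='c' (idx 2), next='c' -> output (2, 'c'), add 'cc' as idx 5


Encoded: [(0, 'a'), (0, 'c'), (2, 'a'), (3, 'a'), (2, 'c')]


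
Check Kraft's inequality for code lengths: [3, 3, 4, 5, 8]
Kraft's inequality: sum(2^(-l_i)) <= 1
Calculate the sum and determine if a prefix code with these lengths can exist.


Sum = 2^(-3) + 2^(-3) + 2^(-4) + 2^(-5) + 2^(-8)
    = 0.125 + 0.125 + 0.0625 + 0.03125 + 0.00390625
    = 89/256 = 0.34765625
Since 0.34765625 <= 1, Kraft's inequality IS satisfied.
A prefix code with these lengths CAN exist.

Kraft sum = 0.34765625. Satisfied.


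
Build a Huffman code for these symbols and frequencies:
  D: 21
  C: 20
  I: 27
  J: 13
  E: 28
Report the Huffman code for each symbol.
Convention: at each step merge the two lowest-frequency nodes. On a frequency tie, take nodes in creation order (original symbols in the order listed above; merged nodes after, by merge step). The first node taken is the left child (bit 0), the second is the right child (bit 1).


Huffman tree construction:
Step 1: Merge J(13) + C(20) = 33
Step 2: Merge D(21) + I(27) = 48
Step 3: Merge E(28) + (J+C)(33) = 61
Step 4: Merge (D+I)(48) + (E+(J+C))(61) = 109
Read each symbol's code off the tree from the root (left child = 0, right child = 1).

Codes:
  D: 00 (length 2)
  C: 111 (length 3)
  I: 01 (length 2)
  J: 110 (length 3)
  E: 10 (length 2)
Average code length: 251/109 = 2.3028 bits/symbol


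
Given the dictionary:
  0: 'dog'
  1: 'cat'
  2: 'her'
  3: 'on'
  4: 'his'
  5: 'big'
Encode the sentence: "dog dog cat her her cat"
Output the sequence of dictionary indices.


Look up each word in the dictionary:
  'dog' -> 0
  'dog' -> 0
  'cat' -> 1
  'her' -> 2
  'her' -> 2
  'cat' -> 1

Encoded: [0, 0, 1, 2, 2, 1]


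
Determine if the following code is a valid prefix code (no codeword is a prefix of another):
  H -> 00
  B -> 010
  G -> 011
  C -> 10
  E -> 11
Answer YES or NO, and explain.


Checking each pair (does one codeword prefix another?):
  H='00' vs B='010': no prefix
  H='00' vs G='011': no prefix
  H='00' vs C='10': no prefix
  H='00' vs E='11': no prefix
  B='010' vs H='00': no prefix
  B='010' vs G='011': no prefix
  B='010' vs C='10': no prefix
  B='010' vs E='11': no prefix
  G='011' vs H='00': no prefix
  G='011' vs B='010': no prefix
  G='011' vs C='10': no prefix
  G='011' vs E='11': no prefix
  C='10' vs H='00': no prefix
  C='10' vs B='010': no prefix
  C='10' vs G='011': no prefix
  C='10' vs E='11': no prefix
  E='11' vs H='00': no prefix
  E='11' vs B='010': no prefix
  E='11' vs G='011': no prefix
  E='11' vs C='10': no prefix
No violation found over all pairs.

YES -- this is a valid prefix code. No codeword is a prefix of any other codeword.


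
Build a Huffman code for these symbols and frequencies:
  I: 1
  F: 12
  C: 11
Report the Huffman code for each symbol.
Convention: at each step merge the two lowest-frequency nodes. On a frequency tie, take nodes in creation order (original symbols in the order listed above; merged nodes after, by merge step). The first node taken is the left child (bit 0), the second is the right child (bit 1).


Huffman tree construction:
Step 1: Merge I(1) + C(11) = 12
Step 2: Merge F(12) + (I+C)(12) = 24
Read each symbol's code off the tree from the root (left child = 0, right child = 1).

Codes:
  I: 10 (length 2)
  F: 0 (length 1)
  C: 11 (length 2)
Average code length: 36/24 = 1.5000 bits/symbol


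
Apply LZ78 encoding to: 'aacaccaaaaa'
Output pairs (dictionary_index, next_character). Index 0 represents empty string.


LZ78 encoding steps:
Dictionary: {0: ''}
Step 1: w='' (idx 0), next='a' -> output (0, 'a'), add 'a' as idx 1
Step 2: w='a' (idx 1), next='c' -> output (1, 'c'), add 'ac' as idx 2
Step 3: w='ac' (idx 2), next='c' -> output (2, 'c'), add 'acc' as idx 3
Step 4: w='a' (idx 1), next='a' -> output (1, 'a'), add 'aa' as idx 4
Step 5: w='aa' (idx 4), next='a' -> output (4, 'a'), add 'aaa' as idx 5


Encoded: [(0, 'a'), (1, 'c'), (2, 'c'), (1, 'a'), (4, 'a')]


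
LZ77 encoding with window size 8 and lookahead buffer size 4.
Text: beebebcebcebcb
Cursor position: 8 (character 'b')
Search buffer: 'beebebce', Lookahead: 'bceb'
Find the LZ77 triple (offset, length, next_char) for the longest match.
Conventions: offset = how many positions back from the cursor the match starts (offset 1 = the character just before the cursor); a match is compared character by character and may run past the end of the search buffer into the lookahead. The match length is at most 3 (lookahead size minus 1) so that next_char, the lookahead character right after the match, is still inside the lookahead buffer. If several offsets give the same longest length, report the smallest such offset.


Try each offset into the search buffer:
  offset=1 (pos 7, char 'e'): match length 0
  offset=2 (pos 6, char 'c'): match length 0
  offset=3 (pos 5, char 'b'): match length 3
  offset=4 (pos 4, char 'e'): match length 0
  offset=5 (pos 3, char 'b'): match length 1
  offset=6 (pos 2, char 'e'): match length 0
  offset=7 (pos 1, char 'e'): match length 0
  offset=8 (pos 0, char 'b'): match length 1
Longest match has length 3 at offset 3.
next_char = character at position 8 + 3 = 11 -> 'b'

Best match: offset=3, length=3 (matching 'bce' starting at position 5)
LZ77 triple: (3, 3, 'b')


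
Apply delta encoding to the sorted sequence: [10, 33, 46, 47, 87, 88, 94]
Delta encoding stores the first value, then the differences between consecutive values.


First value: 10
Deltas:
  33 - 10 = 23
  46 - 33 = 13
  47 - 46 = 1
  87 - 47 = 40
  88 - 87 = 1
  94 - 88 = 6


Delta encoded: [10, 23, 13, 1, 40, 1, 6]


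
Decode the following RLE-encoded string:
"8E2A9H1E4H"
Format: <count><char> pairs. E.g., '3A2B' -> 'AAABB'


Expanding each <count><char> pair:
  8E -> 'EEEEEEEE'
  2A -> 'AA'
  9H -> 'HHHHHHHHH'
  1E -> 'E'
  4H -> 'HHHH'

Decoded = EEEEEEEEAAHHHHHHHHHEHHHH


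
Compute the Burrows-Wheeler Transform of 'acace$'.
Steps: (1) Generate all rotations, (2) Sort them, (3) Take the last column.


Rotations (sorted):
  0: $acace -> last char: e
  1: acace$ -> last char: $
  2: ace$ac -> last char: c
  3: cace$a -> last char: a
  4: ce$aca -> last char: a
  5: e$acac -> last char: c


BWT = e$caac


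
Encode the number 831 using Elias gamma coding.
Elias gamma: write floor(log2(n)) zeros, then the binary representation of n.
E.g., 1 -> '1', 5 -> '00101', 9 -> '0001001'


num_bits = floor(log2(831)) + 1 = 10
leading_zeros = num_bits - 1 = 9
binary(831) = 1100111111

Elias gamma(831) = '000000000' + '1100111111' = 0000000001100111111 (19 bits)


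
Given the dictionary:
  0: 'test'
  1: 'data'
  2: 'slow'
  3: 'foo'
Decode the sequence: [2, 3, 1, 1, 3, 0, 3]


Look up each index in the dictionary:
  2 -> 'slow'
  3 -> 'foo'
  1 -> 'data'
  1 -> 'data'
  3 -> 'foo'
  0 -> 'test'
  3 -> 'foo'

Decoded: "slow foo data data foo test foo"


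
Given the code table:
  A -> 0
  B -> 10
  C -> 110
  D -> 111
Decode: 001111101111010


Decoding:
0 -> A
0 -> A
111 -> D
110 -> C
111 -> D
10 -> B
10 -> B


Result: AADCDBB


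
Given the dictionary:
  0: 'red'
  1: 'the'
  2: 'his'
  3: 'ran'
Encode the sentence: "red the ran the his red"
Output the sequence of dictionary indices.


Look up each word in the dictionary:
  'red' -> 0
  'the' -> 1
  'ran' -> 3
  'the' -> 1
  'his' -> 2
  'red' -> 0

Encoded: [0, 1, 3, 1, 2, 0]


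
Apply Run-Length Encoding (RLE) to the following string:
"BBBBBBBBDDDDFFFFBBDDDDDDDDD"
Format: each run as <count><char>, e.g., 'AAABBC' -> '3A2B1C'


Scanning runs left to right:
  i=0: run of 'B' x 8 -> '8B'
  i=8: run of 'D' x 4 -> '4D'
  i=12: run of 'F' x 4 -> '4F'
  i=16: run of 'B' x 2 -> '2B'
  i=18: run of 'D' x 9 -> '9D'

RLE = 8B4D4F2B9D


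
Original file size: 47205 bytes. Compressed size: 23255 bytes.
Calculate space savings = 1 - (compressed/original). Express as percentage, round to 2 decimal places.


ratio = compressed/original = 23255/47205 = 0.492638
savings = 1 - ratio = 1 - 0.492638 = 0.507362
as a percentage: 0.507362 * 100 = 50.74%

Space savings = 1 - 23255/47205 = 50.74%


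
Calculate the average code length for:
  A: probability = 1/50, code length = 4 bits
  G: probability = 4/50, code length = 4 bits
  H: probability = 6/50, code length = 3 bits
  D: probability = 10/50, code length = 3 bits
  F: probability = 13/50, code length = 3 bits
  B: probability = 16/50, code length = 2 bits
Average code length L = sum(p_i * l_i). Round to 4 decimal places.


Weighted contributions p_i * l_i:
  A: (1/50) * 4 = 4/50
  G: (4/50) * 4 = 16/50
  H: (6/50) * 3 = 18/50
  D: (10/50) * 3 = 30/50
  F: (13/50) * 3 = 39/50
  B: (16/50) * 2 = 32/50
Sum = (4 + 16 + 18 + 30 + 39 + 32)/50 = 139/50

L = 139/50 = 2.7800 bits/symbol


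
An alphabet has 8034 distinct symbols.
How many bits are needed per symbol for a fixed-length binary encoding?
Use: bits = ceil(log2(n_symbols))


log2(8034) = 12.9719
Bracket: 2^12 = 4096 < 8034 <= 2^13 = 8192
So ceil(log2(8034)) = 13

bits = ceil(log2(8034)) = ceil(12.9719) = 13 bits


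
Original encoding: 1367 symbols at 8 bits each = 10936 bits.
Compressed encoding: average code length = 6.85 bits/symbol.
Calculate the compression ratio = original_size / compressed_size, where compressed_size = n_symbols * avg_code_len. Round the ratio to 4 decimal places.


original_size = n_symbols * orig_bits = 1367 * 8 = 10936 bits
compressed_size = n_symbols * avg_code_len = 1367 * 6.85 = 9363.95 bits
ratio = original_size / compressed_size = 10936 / 9363.95 = 1.1679

Compression ratio = 1.1679


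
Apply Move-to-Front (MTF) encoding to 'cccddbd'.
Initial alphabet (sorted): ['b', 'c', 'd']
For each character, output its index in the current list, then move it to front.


MTF encoding:
'c': index 1 in ['b', 'c', 'd'] -> ['c', 'b', 'd']
'c': index 0 in ['c', 'b', 'd'] -> ['c', 'b', 'd']
'c': index 0 in ['c', 'b', 'd'] -> ['c', 'b', 'd']
'd': index 2 in ['c', 'b', 'd'] -> ['d', 'c', 'b']
'd': index 0 in ['d', 'c', 'b'] -> ['d', 'c', 'b']
'b': index 2 in ['d', 'c', 'b'] -> ['b', 'd', 'c']
'd': index 1 in ['b', 'd', 'c'] -> ['d', 'b', 'c']


Output: [1, 0, 0, 2, 0, 2, 1]


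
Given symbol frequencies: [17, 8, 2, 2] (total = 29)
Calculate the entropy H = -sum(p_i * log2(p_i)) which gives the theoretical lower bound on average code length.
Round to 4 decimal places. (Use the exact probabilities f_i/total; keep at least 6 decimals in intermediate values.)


Per-symbol terms -p_i * log2(p_i) with p_i = f_i/29:
  p = 17/29 = 0.586207: log2(p) = -0.770518, -p*log2(p) = 0.451683
  p = 8/29 = 0.275862: log2(p) = -1.857981, -p*log2(p) = 0.512546
  p = 2/29 = 0.068966: log2(p) = -3.857981, -p*log2(p) = 0.266068
  p = 2/29 = 0.068966: log2(p) = -3.857981, -p*log2(p) = 0.266068
H = 0.451683 + 0.512546 + 0.266068 + 0.266068 = 1.496365

H = 1.4964 bits/symbol


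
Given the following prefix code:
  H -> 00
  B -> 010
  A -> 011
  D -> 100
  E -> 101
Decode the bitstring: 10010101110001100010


Decoding step by step:
Bits 100 -> D
Bits 101 -> E
Bits 011 -> A
Bits 100 -> D
Bits 011 -> A
Bits 00 -> H
Bits 010 -> B


Decoded message: DEADAHB


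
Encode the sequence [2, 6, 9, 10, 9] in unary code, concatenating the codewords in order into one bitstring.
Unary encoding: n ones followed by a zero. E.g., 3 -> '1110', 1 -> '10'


Encode each number as n ones followed by a terminating 0:
  2 -> 110 (3 bits)
  6 -> 1111110 (7 bits)
  9 -> 1111111110 (10 bits)
  10 -> 11111111110 (11 bits)
  9 -> 1111111110 (10 bits)
Total length = 3 + 7 + 10 + 11 + 10 = 41 bits.

Unary([2, 6, 9, 10, 9]) = 11011111101111111110111111111101111111110 (41 bits)


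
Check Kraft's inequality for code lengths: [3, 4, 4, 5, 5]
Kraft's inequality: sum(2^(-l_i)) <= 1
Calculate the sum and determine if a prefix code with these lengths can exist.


Sum = 2^(-3) + 2^(-4) + 2^(-4) + 2^(-5) + 2^(-5)
    = 0.125 + 0.0625 + 0.0625 + 0.03125 + 0.03125
    = 10/32 = 0.3125
Since 0.3125 <= 1, Kraft's inequality IS satisfied.
A prefix code with these lengths CAN exist.

Kraft sum = 0.3125. Satisfied.


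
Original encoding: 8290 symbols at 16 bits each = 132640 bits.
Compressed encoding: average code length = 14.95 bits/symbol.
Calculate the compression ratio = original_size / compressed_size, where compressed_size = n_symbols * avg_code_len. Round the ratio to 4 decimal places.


original_size = n_symbols * orig_bits = 8290 * 16 = 132640 bits
compressed_size = n_symbols * avg_code_len = 8290 * 14.95 = 123935.5 bits
ratio = original_size / compressed_size = 132640 / 123935.5 = 1.0702

Compression ratio = 1.0702


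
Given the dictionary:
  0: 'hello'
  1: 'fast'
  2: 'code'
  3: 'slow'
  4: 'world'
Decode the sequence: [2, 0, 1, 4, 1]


Look up each index in the dictionary:
  2 -> 'code'
  0 -> 'hello'
  1 -> 'fast'
  4 -> 'world'
  1 -> 'fast'

Decoded: "code hello fast world fast"


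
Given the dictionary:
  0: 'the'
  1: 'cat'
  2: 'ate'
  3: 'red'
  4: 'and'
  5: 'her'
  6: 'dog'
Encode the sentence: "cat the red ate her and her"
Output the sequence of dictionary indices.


Look up each word in the dictionary:
  'cat' -> 1
  'the' -> 0
  'red' -> 3
  'ate' -> 2
  'her' -> 5
  'and' -> 4
  'her' -> 5

Encoded: [1, 0, 3, 2, 5, 4, 5]


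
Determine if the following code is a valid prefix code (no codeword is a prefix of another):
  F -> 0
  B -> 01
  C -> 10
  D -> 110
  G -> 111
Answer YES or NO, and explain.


Checking each pair (does one codeword prefix another?):
  F='0' vs B='01': prefix -- VIOLATION

NO -- this is NOT a valid prefix code. F (0) is a prefix of B (01).


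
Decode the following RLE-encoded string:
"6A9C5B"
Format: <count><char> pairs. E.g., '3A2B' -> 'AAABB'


Expanding each <count><char> pair:
  6A -> 'AAAAAA'
  9C -> 'CCCCCCCCC'
  5B -> 'BBBBB'

Decoded = AAAAAACCCCCCCCCBBBBB


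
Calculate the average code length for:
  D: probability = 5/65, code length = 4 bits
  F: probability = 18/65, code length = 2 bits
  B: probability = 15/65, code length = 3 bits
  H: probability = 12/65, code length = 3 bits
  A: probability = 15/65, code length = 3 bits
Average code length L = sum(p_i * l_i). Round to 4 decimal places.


Weighted contributions p_i * l_i:
  D: (5/65) * 4 = 20/65
  F: (18/65) * 2 = 36/65
  B: (15/65) * 3 = 45/65
  H: (12/65) * 3 = 36/65
  A: (15/65) * 3 = 45/65
Sum = (20 + 36 + 45 + 36 + 45)/65 = 182/65

L = 182/65 = 2.8000 bits/symbol


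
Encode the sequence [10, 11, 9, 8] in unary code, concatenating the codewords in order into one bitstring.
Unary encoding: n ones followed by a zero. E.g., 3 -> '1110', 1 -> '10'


Encode each number as n ones followed by a terminating 0:
  10 -> 11111111110 (11 bits)
  11 -> 111111111110 (12 bits)
  9 -> 1111111110 (10 bits)
  8 -> 111111110 (9 bits)
Total length = 11 + 12 + 10 + 9 = 42 bits.

Unary([10, 11, 9, 8]) = 111111111101111111111101111111110111111110 (42 bits)


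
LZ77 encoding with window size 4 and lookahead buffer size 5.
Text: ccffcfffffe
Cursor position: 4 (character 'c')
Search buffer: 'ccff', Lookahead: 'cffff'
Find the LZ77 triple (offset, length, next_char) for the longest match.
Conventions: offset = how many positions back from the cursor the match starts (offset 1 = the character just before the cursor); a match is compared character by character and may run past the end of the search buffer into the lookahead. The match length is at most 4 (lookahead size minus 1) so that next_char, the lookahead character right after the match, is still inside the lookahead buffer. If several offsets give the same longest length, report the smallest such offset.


Try each offset into the search buffer:
  offset=1 (pos 3, char 'f'): match length 0
  offset=2 (pos 2, char 'f'): match length 0
  offset=3 (pos 1, char 'c'): match length 3
  offset=4 (pos 0, char 'c'): match length 1
Longest match has length 3 at offset 3.
next_char = character at position 4 + 3 = 7 -> 'f'

Best match: offset=3, length=3 (matching 'cff' starting at position 1)
LZ77 triple: (3, 3, 'f')


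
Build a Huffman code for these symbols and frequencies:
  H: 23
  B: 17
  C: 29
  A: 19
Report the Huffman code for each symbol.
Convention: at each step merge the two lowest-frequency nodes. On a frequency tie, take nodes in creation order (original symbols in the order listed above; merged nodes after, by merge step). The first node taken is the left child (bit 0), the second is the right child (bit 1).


Huffman tree construction:
Step 1: Merge B(17) + A(19) = 36
Step 2: Merge H(23) + C(29) = 52
Step 3: Merge (B+A)(36) + (H+C)(52) = 88
Read each symbol's code off the tree from the root (left child = 0, right child = 1).

Codes:
  H: 10 (length 2)
  B: 00 (length 2)
  C: 11 (length 2)
  A: 01 (length 2)
Average code length: 176/88 = 2.0000 bits/symbol


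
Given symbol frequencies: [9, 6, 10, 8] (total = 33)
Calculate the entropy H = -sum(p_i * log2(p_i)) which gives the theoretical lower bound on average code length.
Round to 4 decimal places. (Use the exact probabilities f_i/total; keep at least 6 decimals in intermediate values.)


Per-symbol terms -p_i * log2(p_i) with p_i = f_i/33:
  p = 9/33 = 0.272727: log2(p) = -1.874469, -p*log2(p) = 0.511219
  p = 6/33 = 0.181818: log2(p) = -2.459432, -p*log2(p) = 0.447169
  p = 10/33 = 0.303030: log2(p) = -1.722466, -p*log2(p) = 0.521959
  p = 8/33 = 0.242424: log2(p) = -2.044394, -p*log2(p) = 0.495611
H = 0.511219 + 0.447169 + 0.521959 + 0.495611 = 1.975958

H = 1.976 bits/symbol


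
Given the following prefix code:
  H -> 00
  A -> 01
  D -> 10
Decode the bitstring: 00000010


Decoding step by step:
Bits 00 -> H
Bits 00 -> H
Bits 00 -> H
Bits 10 -> D


Decoded message: HHHD


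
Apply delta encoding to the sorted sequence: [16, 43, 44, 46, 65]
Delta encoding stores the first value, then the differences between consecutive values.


First value: 16
Deltas:
  43 - 16 = 27
  44 - 43 = 1
  46 - 44 = 2
  65 - 46 = 19


Delta encoded: [16, 27, 1, 2, 19]


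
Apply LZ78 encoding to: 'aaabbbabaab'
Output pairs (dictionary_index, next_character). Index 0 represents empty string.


LZ78 encoding steps:
Dictionary: {0: ''}
Step 1: w='' (idx 0), next='a' -> output (0, 'a'), add 'a' as idx 1
Step 2: w='a' (idx 1), next='a' -> output (1, 'a'), add 'aa' as idx 2
Step 3: w='' (idx 0), next='b' -> output (0, 'b'), add 'b' as idx 3
Step 4: w='b' (idx 3), next='b' -> output (3, 'b'), add 'bb' as idx 4
Step 5: w='a' (idx 1), next='b' -> output (1, 'b'), add 'ab' as idx 5
Step 6: w='aa' (idx 2), next='b' -> output (2, 'b'), add 'aab' as idx 6


Encoded: [(0, 'a'), (1, 'a'), (0, 'b'), (3, 'b'), (1, 'b'), (2, 'b')]


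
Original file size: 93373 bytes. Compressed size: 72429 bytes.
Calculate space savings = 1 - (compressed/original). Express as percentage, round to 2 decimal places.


ratio = compressed/original = 72429/93373 = 0.775695
savings = 1 - ratio = 1 - 0.775695 = 0.224305
as a percentage: 0.224305 * 100 = 22.43%

Space savings = 1 - 72429/93373 = 22.43%


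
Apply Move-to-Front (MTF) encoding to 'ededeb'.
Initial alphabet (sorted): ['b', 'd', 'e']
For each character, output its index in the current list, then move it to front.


MTF encoding:
'e': index 2 in ['b', 'd', 'e'] -> ['e', 'b', 'd']
'd': index 2 in ['e', 'b', 'd'] -> ['d', 'e', 'b']
'e': index 1 in ['d', 'e', 'b'] -> ['e', 'd', 'b']
'd': index 1 in ['e', 'd', 'b'] -> ['d', 'e', 'b']
'e': index 1 in ['d', 'e', 'b'] -> ['e', 'd', 'b']
'b': index 2 in ['e', 'd', 'b'] -> ['b', 'e', 'd']


Output: [2, 2, 1, 1, 1, 2]


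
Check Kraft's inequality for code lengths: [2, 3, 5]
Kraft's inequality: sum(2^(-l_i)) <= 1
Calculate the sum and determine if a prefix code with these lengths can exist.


Sum = 2^(-2) + 2^(-3) + 2^(-5)
    = 0.25 + 0.125 + 0.03125
    = 13/32 = 0.40625
Since 0.40625 <= 1, Kraft's inequality IS satisfied.
A prefix code with these lengths CAN exist.

Kraft sum = 0.40625. Satisfied.


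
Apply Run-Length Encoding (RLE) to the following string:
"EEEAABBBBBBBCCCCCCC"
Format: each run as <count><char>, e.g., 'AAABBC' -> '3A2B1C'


Scanning runs left to right:
  i=0: run of 'E' x 3 -> '3E'
  i=3: run of 'A' x 2 -> '2A'
  i=5: run of 'B' x 7 -> '7B'
  i=12: run of 'C' x 7 -> '7C'

RLE = 3E2A7B7C


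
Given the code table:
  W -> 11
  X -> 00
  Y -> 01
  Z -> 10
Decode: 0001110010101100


Decoding:
00 -> X
01 -> Y
11 -> W
00 -> X
10 -> Z
10 -> Z
11 -> W
00 -> X


Result: XYWXZZWX


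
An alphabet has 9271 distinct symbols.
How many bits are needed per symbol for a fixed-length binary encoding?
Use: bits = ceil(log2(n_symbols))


log2(9271) = 13.1785
Bracket: 2^13 = 8192 < 9271 <= 2^14 = 16384
So ceil(log2(9271)) = 14

bits = ceil(log2(9271)) = ceil(13.1785) = 14 bits


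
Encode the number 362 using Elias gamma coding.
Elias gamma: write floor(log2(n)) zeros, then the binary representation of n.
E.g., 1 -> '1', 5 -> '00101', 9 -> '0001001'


num_bits = floor(log2(362)) + 1 = 9
leading_zeros = num_bits - 1 = 8
binary(362) = 101101010

Elias gamma(362) = '00000000' + '101101010' = 00000000101101010 (17 bits)


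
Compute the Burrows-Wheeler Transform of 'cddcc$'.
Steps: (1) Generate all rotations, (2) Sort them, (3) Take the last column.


Rotations (sorted):
  0: $cddcc -> last char: c
  1: c$cddc -> last char: c
  2: cc$cdd -> last char: d
  3: cddcc$ -> last char: $
  4: dcc$cd -> last char: d
  5: ddcc$c -> last char: c


BWT = ccd$dc


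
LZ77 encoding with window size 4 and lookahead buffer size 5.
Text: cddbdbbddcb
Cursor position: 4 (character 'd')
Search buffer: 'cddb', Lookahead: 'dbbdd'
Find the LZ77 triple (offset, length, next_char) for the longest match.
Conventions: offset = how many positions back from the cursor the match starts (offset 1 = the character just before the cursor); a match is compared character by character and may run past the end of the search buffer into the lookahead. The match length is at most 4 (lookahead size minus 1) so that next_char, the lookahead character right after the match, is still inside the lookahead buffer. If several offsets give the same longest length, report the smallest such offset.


Try each offset into the search buffer:
  offset=1 (pos 3, char 'b'): match length 0
  offset=2 (pos 2, char 'd'): match length 2
  offset=3 (pos 1, char 'd'): match length 1
  offset=4 (pos 0, char 'c'): match length 0
Longest match has length 2 at offset 2.
next_char = character at position 4 + 2 = 6 -> 'b'

Best match: offset=2, length=2 (matching 'db' starting at position 2)
LZ77 triple: (2, 2, 'b')


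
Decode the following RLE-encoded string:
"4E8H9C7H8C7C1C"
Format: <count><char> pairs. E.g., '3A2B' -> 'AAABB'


Expanding each <count><char> pair:
  4E -> 'EEEE'
  8H -> 'HHHHHHHH'
  9C -> 'CCCCCCCCC'
  7H -> 'HHHHHHH'
  8C -> 'CCCCCCCC'
  7C -> 'CCCCCCC'
  1C -> 'C'

Decoded = EEEEHHHHHHHHCCCCCCCCCHHHHHHHCCCCCCCCCCCCCCCC


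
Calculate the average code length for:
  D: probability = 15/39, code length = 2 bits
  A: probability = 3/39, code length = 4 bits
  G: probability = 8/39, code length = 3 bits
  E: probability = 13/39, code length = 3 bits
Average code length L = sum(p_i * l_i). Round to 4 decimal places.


Weighted contributions p_i * l_i:
  D: (15/39) * 2 = 30/39
  A: (3/39) * 4 = 12/39
  G: (8/39) * 3 = 24/39
  E: (13/39) * 3 = 39/39
Sum = (30 + 12 + 24 + 39)/39 = 105/39

L = 105/39 = 2.6923 bits/symbol


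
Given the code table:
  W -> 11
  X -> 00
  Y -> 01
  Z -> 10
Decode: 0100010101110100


Decoding:
01 -> Y
00 -> X
01 -> Y
01 -> Y
01 -> Y
11 -> W
01 -> Y
00 -> X


Result: YXYYYWYX


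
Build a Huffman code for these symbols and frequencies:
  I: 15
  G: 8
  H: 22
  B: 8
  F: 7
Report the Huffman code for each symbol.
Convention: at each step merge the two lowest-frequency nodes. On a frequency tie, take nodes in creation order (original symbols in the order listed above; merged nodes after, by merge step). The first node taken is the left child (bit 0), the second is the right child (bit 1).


Huffman tree construction:
Step 1: Merge F(7) + G(8) = 15
Step 2: Merge B(8) + I(15) = 23
Step 3: Merge (F+G)(15) + H(22) = 37
Step 4: Merge (B+I)(23) + ((F+G)+H)(37) = 60
Read each symbol's code off the tree from the root (left child = 0, right child = 1).

Codes:
  I: 01 (length 2)
  G: 101 (length 3)
  H: 11 (length 2)
  B: 00 (length 2)
  F: 100 (length 3)
Average code length: 135/60 = 2.2500 bits/symbol


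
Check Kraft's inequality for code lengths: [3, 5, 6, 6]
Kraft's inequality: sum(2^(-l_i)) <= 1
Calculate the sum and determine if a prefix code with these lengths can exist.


Sum = 2^(-3) + 2^(-5) + 2^(-6) + 2^(-6)
    = 0.125 + 0.03125 + 0.015625 + 0.015625
    = 12/64 = 0.1875
Since 0.1875 <= 1, Kraft's inequality IS satisfied.
A prefix code with these lengths CAN exist.

Kraft sum = 0.1875. Satisfied.


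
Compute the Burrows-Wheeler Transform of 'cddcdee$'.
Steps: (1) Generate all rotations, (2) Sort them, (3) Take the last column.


Rotations (sorted):
  0: $cddcdee -> last char: e
  1: cddcdee$ -> last char: $
  2: cdee$cdd -> last char: d
  3: dcdee$cd -> last char: d
  4: ddcdee$c -> last char: c
  5: dee$cddc -> last char: c
  6: e$cddcde -> last char: e
  7: ee$cddcd -> last char: d


BWT = e$ddcced


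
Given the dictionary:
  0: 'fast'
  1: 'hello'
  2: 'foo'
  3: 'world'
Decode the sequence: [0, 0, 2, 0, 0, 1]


Look up each index in the dictionary:
  0 -> 'fast'
  0 -> 'fast'
  2 -> 'foo'
  0 -> 'fast'
  0 -> 'fast'
  1 -> 'hello'

Decoded: "fast fast foo fast fast hello"


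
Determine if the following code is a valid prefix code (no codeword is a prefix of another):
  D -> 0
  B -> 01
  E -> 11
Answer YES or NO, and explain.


Checking each pair (does one codeword prefix another?):
  D='0' vs B='01': prefix -- VIOLATION

NO -- this is NOT a valid prefix code. D (0) is a prefix of B (01).


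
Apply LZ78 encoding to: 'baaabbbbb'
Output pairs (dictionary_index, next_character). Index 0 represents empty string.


LZ78 encoding steps:
Dictionary: {0: ''}
Step 1: w='' (idx 0), next='b' -> output (0, 'b'), add 'b' as idx 1
Step 2: w='' (idx 0), next='a' -> output (0, 'a'), add 'a' as idx 2
Step 3: w='a' (idx 2), next='a' -> output (2, 'a'), add 'aa' as idx 3
Step 4: w='b' (idx 1), next='b' -> output (1, 'b'), add 'bb' as idx 4
Step 5: w='bb' (idx 4), next='b' -> output (4, 'b'), add 'bbb' as idx 5


Encoded: [(0, 'b'), (0, 'a'), (2, 'a'), (1, 'b'), (4, 'b')]


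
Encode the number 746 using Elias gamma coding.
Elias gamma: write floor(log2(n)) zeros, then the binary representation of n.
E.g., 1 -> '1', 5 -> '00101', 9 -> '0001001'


num_bits = floor(log2(746)) + 1 = 10
leading_zeros = num_bits - 1 = 9
binary(746) = 1011101010

Elias gamma(746) = '000000000' + '1011101010' = 0000000001011101010 (19 bits)


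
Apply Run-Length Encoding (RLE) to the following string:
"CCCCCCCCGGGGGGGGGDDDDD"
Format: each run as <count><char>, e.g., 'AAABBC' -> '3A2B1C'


Scanning runs left to right:
  i=0: run of 'C' x 8 -> '8C'
  i=8: run of 'G' x 9 -> '9G'
  i=17: run of 'D' x 5 -> '5D'

RLE = 8C9G5D


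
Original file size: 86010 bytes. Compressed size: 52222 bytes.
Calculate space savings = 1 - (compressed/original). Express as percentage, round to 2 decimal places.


ratio = compressed/original = 52222/86010 = 0.607162
savings = 1 - ratio = 1 - 0.607162 = 0.392838
as a percentage: 0.392838 * 100 = 39.28%

Space savings = 1 - 52222/86010 = 39.28%


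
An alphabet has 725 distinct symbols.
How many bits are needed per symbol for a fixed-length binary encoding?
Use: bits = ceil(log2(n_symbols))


log2(725) = 9.5018
Bracket: 2^9 = 512 < 725 <= 2^10 = 1024
So ceil(log2(725)) = 10

bits = ceil(log2(725)) = ceil(9.5018) = 10 bits


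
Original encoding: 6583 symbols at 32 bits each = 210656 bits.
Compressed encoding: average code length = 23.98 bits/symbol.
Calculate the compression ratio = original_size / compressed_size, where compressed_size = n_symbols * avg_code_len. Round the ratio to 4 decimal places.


original_size = n_symbols * orig_bits = 6583 * 32 = 210656 bits
compressed_size = n_symbols * avg_code_len = 6583 * 23.98 = 157860.34 bits
ratio = original_size / compressed_size = 210656 / 157860.34 = 1.3344

Compression ratio = 1.3344


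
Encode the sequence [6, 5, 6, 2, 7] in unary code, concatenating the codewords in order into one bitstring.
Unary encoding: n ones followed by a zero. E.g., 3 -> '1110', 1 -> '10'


Encode each number as n ones followed by a terminating 0:
  6 -> 1111110 (7 bits)
  5 -> 111110 (6 bits)
  6 -> 1111110 (7 bits)
  2 -> 110 (3 bits)
  7 -> 11111110 (8 bits)
Total length = 7 + 6 + 7 + 3 + 8 = 31 bits.

Unary([6, 5, 6, 2, 7]) = 1111110111110111111011011111110 (31 bits)


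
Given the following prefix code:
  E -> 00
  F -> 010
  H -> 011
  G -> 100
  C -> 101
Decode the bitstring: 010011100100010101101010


Decoding step by step:
Bits 010 -> F
Bits 011 -> H
Bits 100 -> G
Bits 100 -> G
Bits 010 -> F
Bits 101 -> C
Bits 101 -> C
Bits 010 -> F


Decoded message: FHGGFCCF


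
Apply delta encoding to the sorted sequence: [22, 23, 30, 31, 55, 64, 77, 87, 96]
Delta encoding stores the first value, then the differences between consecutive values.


First value: 22
Deltas:
  23 - 22 = 1
  30 - 23 = 7
  31 - 30 = 1
  55 - 31 = 24
  64 - 55 = 9
  77 - 64 = 13
  87 - 77 = 10
  96 - 87 = 9


Delta encoded: [22, 1, 7, 1, 24, 9, 13, 10, 9]


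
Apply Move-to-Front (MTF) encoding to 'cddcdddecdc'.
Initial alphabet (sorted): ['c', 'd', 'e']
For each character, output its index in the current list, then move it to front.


MTF encoding:
'c': index 0 in ['c', 'd', 'e'] -> ['c', 'd', 'e']
'd': index 1 in ['c', 'd', 'e'] -> ['d', 'c', 'e']
'd': index 0 in ['d', 'c', 'e'] -> ['d', 'c', 'e']
'c': index 1 in ['d', 'c', 'e'] -> ['c', 'd', 'e']
'd': index 1 in ['c', 'd', 'e'] -> ['d', 'c', 'e']
'd': index 0 in ['d', 'c', 'e'] -> ['d', 'c', 'e']
'd': index 0 in ['d', 'c', 'e'] -> ['d', 'c', 'e']
'e': index 2 in ['d', 'c', 'e'] -> ['e', 'd', 'c']
'c': index 2 in ['e', 'd', 'c'] -> ['c', 'e', 'd']
'd': index 2 in ['c', 'e', 'd'] -> ['d', 'c', 'e']
'c': index 1 in ['d', 'c', 'e'] -> ['c', 'd', 'e']


Output: [0, 1, 0, 1, 1, 0, 0, 2, 2, 2, 1]


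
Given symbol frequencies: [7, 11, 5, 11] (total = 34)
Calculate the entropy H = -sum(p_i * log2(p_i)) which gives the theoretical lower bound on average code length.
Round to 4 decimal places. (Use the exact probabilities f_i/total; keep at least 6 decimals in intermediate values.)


Per-symbol terms -p_i * log2(p_i) with p_i = f_i/34:
  p = 7/34 = 0.205882: log2(p) = -2.280108, -p*log2(p) = 0.469434
  p = 11/34 = 0.323529: log2(p) = -1.628031, -p*log2(p) = 0.526716
  p = 5/34 = 0.147059: log2(p) = -2.765535, -p*log2(p) = 0.406696
  p = 11/34 = 0.323529: log2(p) = -1.628031, -p*log2(p) = 0.526716
H = 0.469434 + 0.526716 + 0.406696 + 0.526716 = 1.929562

H = 1.9296 bits/symbol


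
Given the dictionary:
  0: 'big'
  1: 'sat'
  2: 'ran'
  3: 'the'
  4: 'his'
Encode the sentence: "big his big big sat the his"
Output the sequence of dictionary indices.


Look up each word in the dictionary:
  'big' -> 0
  'his' -> 4
  'big' -> 0
  'big' -> 0
  'sat' -> 1
  'the' -> 3
  'his' -> 4

Encoded: [0, 4, 0, 0, 1, 3, 4]


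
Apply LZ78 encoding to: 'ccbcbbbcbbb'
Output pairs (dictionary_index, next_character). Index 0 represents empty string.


LZ78 encoding steps:
Dictionary: {0: ''}
Step 1: w='' (idx 0), next='c' -> output (0, 'c'), add 'c' as idx 1
Step 2: w='c' (idx 1), next='b' -> output (1, 'b'), add 'cb' as idx 2
Step 3: w='cb' (idx 2), next='b' -> output (2, 'b'), add 'cbb' as idx 3
Step 4: w='' (idx 0), next='b' -> output (0, 'b'), add 'b' as idx 4
Step 5: w='cbb' (idx 3), next='b' -> output (3, 'b'), add 'cbbb' as idx 5


Encoded: [(0, 'c'), (1, 'b'), (2, 'b'), (0, 'b'), (3, 'b')]


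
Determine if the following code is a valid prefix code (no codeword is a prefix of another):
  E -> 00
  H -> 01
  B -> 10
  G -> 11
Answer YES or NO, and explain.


Checking each pair (does one codeword prefix another?):
  E='00' vs H='01': no prefix
  E='00' vs B='10': no prefix
  E='00' vs G='11': no prefix
  H='01' vs E='00': no prefix
  H='01' vs B='10': no prefix
  H='01' vs G='11': no prefix
  B='10' vs E='00': no prefix
  B='10' vs H='01': no prefix
  B='10' vs G='11': no prefix
  G='11' vs E='00': no prefix
  G='11' vs H='01': no prefix
  G='11' vs B='10': no prefix
No violation found over all pairs.

YES -- this is a valid prefix code. No codeword is a prefix of any other codeword.


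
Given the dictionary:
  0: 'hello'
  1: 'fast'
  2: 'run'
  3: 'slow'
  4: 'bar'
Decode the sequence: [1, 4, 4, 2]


Look up each index in the dictionary:
  1 -> 'fast'
  4 -> 'bar'
  4 -> 'bar'
  2 -> 'run'

Decoded: "fast bar bar run"


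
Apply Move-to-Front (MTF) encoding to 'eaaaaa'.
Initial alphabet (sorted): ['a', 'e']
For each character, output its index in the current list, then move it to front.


MTF encoding:
'e': index 1 in ['a', 'e'] -> ['e', 'a']
'a': index 1 in ['e', 'a'] -> ['a', 'e']
'a': index 0 in ['a', 'e'] -> ['a', 'e']
'a': index 0 in ['a', 'e'] -> ['a', 'e']
'a': index 0 in ['a', 'e'] -> ['a', 'e']
'a': index 0 in ['a', 'e'] -> ['a', 'e']


Output: [1, 1, 0, 0, 0, 0]


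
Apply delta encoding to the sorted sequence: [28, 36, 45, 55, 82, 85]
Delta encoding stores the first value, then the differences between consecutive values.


First value: 28
Deltas:
  36 - 28 = 8
  45 - 36 = 9
  55 - 45 = 10
  82 - 55 = 27
  85 - 82 = 3


Delta encoded: [28, 8, 9, 10, 27, 3]


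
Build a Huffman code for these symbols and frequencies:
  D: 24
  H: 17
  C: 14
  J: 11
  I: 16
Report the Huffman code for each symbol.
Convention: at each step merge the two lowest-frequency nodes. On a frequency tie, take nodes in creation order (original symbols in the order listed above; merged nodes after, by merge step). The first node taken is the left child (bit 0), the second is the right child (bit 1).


Huffman tree construction:
Step 1: Merge J(11) + C(14) = 25
Step 2: Merge I(16) + H(17) = 33
Step 3: Merge D(24) + (J+C)(25) = 49
Step 4: Merge (I+H)(33) + (D+(J+C))(49) = 82
Read each symbol's code off the tree from the root (left child = 0, right child = 1).

Codes:
  D: 10 (length 2)
  H: 01 (length 2)
  C: 111 (length 3)
  J: 110 (length 3)
  I: 00 (length 2)
Average code length: 189/82 = 2.3049 bits/symbol


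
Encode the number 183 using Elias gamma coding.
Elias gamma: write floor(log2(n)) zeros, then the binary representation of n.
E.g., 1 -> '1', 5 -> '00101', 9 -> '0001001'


num_bits = floor(log2(183)) + 1 = 8
leading_zeros = num_bits - 1 = 7
binary(183) = 10110111

Elias gamma(183) = '0000000' + '10110111' = 000000010110111 (15 bits)


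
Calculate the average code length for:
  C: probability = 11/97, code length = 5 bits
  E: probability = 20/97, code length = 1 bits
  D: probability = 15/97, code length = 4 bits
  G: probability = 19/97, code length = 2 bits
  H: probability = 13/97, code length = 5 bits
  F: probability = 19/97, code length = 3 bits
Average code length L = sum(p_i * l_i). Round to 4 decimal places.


Weighted contributions p_i * l_i:
  C: (11/97) * 5 = 55/97
  E: (20/97) * 1 = 20/97
  D: (15/97) * 4 = 60/97
  G: (19/97) * 2 = 38/97
  H: (13/97) * 5 = 65/97
  F: (19/97) * 3 = 57/97
Sum = (55 + 20 + 60 + 38 + 65 + 57)/97 = 295/97

L = 295/97 = 3.0412 bits/symbol


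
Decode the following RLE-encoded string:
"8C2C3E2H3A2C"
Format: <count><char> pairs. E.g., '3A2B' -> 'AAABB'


Expanding each <count><char> pair:
  8C -> 'CCCCCCCC'
  2C -> 'CC'
  3E -> 'EEE'
  2H -> 'HH'
  3A -> 'AAA'
  2C -> 'CC'

Decoded = CCCCCCCCCCEEEHHAAACC
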